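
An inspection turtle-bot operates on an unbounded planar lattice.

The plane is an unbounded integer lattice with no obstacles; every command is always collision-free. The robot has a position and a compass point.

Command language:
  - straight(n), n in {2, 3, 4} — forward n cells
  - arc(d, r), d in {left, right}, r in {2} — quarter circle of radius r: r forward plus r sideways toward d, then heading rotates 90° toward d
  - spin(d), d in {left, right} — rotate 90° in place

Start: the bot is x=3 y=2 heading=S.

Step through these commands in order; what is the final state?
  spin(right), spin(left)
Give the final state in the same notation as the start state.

from: x=3 y=2 heading=S
step 1 (spin(right)): x=3 y=2 heading=W
step 2 (spin(left)): x=3 y=2 heading=S

x=3 y=2 heading=S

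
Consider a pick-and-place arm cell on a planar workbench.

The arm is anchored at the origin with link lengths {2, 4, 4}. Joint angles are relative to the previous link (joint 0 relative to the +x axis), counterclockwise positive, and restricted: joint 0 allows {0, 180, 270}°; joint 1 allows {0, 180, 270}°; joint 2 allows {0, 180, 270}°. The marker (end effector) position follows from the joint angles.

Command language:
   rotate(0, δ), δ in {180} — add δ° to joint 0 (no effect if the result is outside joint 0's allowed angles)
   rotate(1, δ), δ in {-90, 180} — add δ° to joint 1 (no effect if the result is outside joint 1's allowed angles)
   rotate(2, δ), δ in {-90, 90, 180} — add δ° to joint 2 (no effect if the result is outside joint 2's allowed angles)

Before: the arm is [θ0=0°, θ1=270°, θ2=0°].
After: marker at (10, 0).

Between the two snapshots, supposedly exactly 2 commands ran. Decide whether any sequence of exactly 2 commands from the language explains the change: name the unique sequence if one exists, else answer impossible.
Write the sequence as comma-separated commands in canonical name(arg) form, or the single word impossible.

key: order matters: swapping rotate(1, -90) and rotate(1, 180) lands elsewhere
t0: [θ0=0°, θ1=270°, θ2=0°]
1. rotate(1, -90) → [θ0=0°, θ1=180°, θ2=0°]
2. rotate(1, 180) → [θ0=0°, θ1=0°, θ2=0°]
uniquely the one of 36 2-step routes that fits.

rotate(1, -90), rotate(1, 180)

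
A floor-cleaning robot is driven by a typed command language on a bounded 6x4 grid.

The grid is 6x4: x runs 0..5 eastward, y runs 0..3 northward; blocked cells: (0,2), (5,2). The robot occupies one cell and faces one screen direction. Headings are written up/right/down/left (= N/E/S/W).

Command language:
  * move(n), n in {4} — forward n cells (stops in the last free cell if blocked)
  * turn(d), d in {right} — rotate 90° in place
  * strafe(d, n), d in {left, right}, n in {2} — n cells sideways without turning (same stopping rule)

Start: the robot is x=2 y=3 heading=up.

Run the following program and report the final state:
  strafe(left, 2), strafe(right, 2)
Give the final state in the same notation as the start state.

x=2 y=3 heading=up

from: x=2 y=3 heading=up
step 1 (strafe(left, 2)): x=0 y=3 heading=up
step 2 (strafe(right, 2)): x=2 y=3 heading=up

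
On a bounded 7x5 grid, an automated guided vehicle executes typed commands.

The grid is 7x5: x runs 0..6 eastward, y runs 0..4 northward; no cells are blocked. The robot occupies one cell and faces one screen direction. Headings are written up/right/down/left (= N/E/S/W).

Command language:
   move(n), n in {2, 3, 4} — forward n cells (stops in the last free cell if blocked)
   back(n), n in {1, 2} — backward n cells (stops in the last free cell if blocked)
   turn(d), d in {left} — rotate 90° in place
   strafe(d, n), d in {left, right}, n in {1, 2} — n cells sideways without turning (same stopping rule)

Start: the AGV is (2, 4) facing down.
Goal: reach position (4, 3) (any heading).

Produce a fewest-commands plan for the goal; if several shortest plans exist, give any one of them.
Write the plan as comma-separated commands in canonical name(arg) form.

initial: (2, 4) facing down
t=1 strafe(left, 2) ⇒ (4, 4) facing down
t=2 move(2) ⇒ (4, 2) facing down
t=3 back(1) ⇒ (4, 3) facing down
minimal: 3 command(s), checked below 3.

strafe(left, 2), move(2), back(1)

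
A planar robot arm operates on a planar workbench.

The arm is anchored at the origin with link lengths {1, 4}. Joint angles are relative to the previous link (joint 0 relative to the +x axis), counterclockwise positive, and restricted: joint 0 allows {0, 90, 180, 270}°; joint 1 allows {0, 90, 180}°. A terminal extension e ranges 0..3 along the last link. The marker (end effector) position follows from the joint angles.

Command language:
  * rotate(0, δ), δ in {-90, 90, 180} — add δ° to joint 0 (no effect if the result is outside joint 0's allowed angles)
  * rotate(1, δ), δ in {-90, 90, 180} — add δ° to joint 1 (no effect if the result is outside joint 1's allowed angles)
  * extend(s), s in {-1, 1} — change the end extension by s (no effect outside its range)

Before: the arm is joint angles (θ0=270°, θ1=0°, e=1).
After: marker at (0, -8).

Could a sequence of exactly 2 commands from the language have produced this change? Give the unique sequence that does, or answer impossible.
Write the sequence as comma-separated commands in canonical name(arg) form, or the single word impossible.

from: joint angles (θ0=270°, θ1=0°, e=1)
[1] after extend(1): joint angles (θ0=270°, θ1=0°, e=2)
[2] after extend(1): joint angles (θ0=270°, θ1=0°, e=3)
all 64 alternatives checked — unique.

extend(1), extend(1)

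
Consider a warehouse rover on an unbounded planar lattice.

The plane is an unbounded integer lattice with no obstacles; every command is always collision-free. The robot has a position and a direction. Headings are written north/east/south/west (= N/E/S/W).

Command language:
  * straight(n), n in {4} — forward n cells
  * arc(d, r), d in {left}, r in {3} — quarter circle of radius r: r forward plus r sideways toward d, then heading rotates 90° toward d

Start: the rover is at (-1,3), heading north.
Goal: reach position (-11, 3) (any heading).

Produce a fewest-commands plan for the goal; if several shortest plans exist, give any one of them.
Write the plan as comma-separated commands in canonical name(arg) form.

start: at (-1,3), heading north
1. arc(left, 3) → at (-4,6), heading west
2. straight(4) → at (-8,6), heading west
3. arc(left, 3) → at (-11,3), heading south
nothing shorter than 3 reaches the goal.

arc(left, 3), straight(4), arc(left, 3)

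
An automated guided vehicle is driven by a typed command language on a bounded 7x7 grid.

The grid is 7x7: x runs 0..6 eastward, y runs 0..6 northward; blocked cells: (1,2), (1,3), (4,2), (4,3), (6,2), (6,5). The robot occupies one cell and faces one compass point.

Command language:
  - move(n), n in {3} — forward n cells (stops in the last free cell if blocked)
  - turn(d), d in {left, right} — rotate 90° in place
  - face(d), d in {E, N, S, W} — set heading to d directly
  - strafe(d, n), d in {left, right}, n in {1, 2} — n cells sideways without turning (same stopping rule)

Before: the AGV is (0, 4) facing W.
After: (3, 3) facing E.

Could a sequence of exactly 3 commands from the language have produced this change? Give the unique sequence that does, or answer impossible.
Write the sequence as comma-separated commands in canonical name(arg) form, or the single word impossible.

key: position moved to (3,3) AND the heading swung to E — translation plus rotation needed
t0: (0, 4) facing W
t=1 face(E) ⇒ (0, 4) facing E
t=2 move(3) ⇒ (3, 4) facing E
t=3 strafe(right, 1) ⇒ (3, 3) facing E
uniquely the one of 1331 3-step routes that fits.

face(E), move(3), strafe(right, 1)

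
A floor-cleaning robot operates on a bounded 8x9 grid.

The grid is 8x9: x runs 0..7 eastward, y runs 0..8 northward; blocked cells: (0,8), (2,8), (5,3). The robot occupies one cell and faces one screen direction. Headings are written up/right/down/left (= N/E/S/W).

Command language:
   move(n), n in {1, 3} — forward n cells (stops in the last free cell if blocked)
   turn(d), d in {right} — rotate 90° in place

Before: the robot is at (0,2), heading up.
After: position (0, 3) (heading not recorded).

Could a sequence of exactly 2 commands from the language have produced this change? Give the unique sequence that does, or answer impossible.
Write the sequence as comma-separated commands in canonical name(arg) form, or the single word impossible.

move(1), turn(right)

key: order matters: swapping move(1) and turn(right) lands elsewhere
from: at (0,2), heading up
t=1 move(1) ⇒ at (0,3), heading up
t=2 turn(right) ⇒ at (0,3), heading right
no rival 2-sequence matches.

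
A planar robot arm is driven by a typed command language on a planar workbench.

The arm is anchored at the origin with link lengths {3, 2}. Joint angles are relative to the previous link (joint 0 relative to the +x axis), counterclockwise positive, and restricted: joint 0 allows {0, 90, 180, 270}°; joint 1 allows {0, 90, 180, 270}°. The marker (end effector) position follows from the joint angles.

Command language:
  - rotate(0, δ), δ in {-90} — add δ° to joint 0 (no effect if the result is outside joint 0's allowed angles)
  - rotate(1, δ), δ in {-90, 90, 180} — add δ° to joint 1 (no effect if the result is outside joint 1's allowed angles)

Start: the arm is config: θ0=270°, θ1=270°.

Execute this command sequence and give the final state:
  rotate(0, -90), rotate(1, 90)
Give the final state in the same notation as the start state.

config: θ0=180°, θ1=0°

initial: config: θ0=270°, θ1=270°
[1] after rotate(0, -90): config: θ0=180°, θ1=270°
[2] after rotate(1, 90): config: θ0=180°, θ1=0°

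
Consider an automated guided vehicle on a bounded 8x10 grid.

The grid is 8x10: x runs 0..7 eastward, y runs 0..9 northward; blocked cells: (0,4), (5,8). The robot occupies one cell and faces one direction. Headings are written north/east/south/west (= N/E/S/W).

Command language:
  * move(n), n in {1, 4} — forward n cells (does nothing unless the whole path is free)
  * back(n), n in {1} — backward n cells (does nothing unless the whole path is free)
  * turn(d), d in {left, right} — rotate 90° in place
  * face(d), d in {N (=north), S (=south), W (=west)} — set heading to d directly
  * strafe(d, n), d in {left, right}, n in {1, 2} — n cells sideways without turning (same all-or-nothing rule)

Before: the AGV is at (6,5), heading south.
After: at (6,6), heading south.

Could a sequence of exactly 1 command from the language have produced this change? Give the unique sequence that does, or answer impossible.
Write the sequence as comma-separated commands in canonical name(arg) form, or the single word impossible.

back(1)

key: heading stays S — the single command does not turn
begin: at (6,5), heading south
[1] after back(1): at (6,6), heading south
no rival 1-sequence matches.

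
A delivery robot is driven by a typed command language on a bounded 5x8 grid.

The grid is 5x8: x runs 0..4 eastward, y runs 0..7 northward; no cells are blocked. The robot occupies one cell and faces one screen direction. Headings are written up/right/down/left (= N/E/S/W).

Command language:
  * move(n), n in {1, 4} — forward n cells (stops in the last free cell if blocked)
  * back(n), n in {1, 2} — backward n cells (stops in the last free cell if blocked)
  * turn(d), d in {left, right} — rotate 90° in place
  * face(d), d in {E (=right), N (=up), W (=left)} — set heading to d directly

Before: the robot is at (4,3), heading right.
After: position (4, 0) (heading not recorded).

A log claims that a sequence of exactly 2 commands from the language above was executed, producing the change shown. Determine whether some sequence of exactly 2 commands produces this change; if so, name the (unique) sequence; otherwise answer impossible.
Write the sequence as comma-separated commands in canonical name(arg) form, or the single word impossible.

turn(right), move(4)

key: move(4) runs into the grid edge before its full distance
initial: at (4,3), heading right
t=1 turn(right) ⇒ at (4,3), heading down
t=2 move(4) ⇒ at (4,0), heading down
uniquely the one of 81 2-step routes that fits.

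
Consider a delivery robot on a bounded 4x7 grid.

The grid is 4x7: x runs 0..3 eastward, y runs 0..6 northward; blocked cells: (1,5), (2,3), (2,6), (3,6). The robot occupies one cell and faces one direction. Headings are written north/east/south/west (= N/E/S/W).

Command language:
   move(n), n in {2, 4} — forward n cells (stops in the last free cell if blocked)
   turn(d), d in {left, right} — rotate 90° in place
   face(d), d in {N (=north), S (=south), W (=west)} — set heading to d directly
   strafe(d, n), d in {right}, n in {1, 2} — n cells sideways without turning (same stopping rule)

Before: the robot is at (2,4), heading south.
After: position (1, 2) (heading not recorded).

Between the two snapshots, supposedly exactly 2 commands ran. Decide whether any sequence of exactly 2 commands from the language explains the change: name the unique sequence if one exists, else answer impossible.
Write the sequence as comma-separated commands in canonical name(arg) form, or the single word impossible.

strafe(right, 1), move(2)

key: order matters: swapping strafe(right, 1) and move(2) lands elsewhere
t0: at (2,4), heading south
[1] after strafe(right, 1): at (1,4), heading south
[2] after move(2): at (1,2), heading south
all 81 alternatives checked — unique.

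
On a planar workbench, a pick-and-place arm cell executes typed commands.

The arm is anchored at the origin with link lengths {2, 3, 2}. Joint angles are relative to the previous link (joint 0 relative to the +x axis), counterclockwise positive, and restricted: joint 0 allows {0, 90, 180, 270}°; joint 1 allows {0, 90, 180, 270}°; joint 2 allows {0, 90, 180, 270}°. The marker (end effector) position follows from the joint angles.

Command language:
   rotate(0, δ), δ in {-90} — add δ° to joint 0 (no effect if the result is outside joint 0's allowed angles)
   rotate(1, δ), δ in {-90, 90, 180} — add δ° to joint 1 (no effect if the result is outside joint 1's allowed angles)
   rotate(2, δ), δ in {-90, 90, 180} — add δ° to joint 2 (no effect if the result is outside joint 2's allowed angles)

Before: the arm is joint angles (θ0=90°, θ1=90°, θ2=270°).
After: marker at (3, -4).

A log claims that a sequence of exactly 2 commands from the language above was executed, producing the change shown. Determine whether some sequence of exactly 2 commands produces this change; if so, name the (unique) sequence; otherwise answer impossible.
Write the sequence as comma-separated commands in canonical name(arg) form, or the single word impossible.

rotate(0, -90), rotate(0, -90)

start: joint angles (θ0=90°, θ1=90°, θ2=270°)
[1] after rotate(0, -90): joint angles (θ0=0°, θ1=90°, θ2=270°)
[2] after rotate(0, -90): joint angles (θ0=270°, θ1=90°, θ2=270°)
all 49 alternatives checked — unique.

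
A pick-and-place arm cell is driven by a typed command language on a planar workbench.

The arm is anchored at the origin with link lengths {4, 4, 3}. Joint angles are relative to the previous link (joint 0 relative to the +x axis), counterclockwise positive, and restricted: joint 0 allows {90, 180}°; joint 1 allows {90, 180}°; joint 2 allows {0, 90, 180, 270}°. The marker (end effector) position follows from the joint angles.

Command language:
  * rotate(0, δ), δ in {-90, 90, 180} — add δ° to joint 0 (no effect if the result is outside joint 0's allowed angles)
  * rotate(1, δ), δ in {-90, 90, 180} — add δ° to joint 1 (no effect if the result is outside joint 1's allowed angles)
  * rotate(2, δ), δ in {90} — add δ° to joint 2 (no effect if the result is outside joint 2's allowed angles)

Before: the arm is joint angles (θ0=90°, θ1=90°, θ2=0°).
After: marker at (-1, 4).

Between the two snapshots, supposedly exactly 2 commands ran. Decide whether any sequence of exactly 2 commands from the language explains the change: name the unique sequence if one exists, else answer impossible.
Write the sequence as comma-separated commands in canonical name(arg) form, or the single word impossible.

rotate(2, 90), rotate(2, 90)

start: joint angles (θ0=90°, θ1=90°, θ2=0°)
t=1 rotate(2, 90) ⇒ joint angles (θ0=90°, θ1=90°, θ2=90°)
t=2 rotate(2, 90) ⇒ joint angles (θ0=90°, θ1=90°, θ2=180°)
no other 2-command option fits: unique.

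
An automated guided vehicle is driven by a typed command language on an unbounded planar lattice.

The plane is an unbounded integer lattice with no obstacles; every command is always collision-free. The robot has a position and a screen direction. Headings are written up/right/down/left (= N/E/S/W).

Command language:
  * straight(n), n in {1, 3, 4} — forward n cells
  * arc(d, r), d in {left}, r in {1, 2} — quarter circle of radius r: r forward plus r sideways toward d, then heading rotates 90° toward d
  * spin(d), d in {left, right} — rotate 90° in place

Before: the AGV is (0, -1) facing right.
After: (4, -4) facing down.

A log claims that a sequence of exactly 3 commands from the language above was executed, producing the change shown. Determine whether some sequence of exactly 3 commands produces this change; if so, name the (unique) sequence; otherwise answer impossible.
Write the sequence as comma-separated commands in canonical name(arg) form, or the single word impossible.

key: running straight(3) before straight(4) would end elsewhere — order is forced
initial: (0, -1) facing right
t=1 straight(4) ⇒ (4, -1) facing right
t=2 spin(right) ⇒ (4, -1) facing down
t=3 straight(3) ⇒ (4, -4) facing down
no rival 3-sequence matches.

straight(4), spin(right), straight(3)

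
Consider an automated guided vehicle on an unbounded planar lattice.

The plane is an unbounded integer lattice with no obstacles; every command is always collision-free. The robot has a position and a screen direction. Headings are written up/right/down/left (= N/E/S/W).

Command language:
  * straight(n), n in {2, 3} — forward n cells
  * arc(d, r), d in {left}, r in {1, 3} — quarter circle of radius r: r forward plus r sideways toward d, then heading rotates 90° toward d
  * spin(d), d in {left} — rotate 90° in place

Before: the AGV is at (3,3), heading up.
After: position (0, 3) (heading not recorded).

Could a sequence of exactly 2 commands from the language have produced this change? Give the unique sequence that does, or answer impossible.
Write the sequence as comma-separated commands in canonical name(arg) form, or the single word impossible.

key: order matters: swapping spin(left) and straight(3) lands elsewhere
initial: at (3,3), heading up
1. spin(left) → at (3,3), heading left
2. straight(3) → at (0,3), heading left
no rival 2-sequence matches.

spin(left), straight(3)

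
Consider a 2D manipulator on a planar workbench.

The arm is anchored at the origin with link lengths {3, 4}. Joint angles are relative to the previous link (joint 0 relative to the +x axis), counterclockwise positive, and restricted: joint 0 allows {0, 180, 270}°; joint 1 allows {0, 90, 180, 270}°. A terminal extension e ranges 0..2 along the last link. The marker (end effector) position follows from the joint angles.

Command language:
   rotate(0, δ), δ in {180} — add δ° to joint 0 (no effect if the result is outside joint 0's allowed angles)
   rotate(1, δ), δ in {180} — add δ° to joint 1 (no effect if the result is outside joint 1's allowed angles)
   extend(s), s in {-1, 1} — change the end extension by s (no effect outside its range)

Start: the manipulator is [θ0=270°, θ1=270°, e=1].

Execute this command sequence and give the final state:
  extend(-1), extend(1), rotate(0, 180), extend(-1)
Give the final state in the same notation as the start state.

[θ0=270°, θ1=270°, e=0]

begin: [θ0=270°, θ1=270°, e=1]
1. extend(-1) → [θ0=270°, θ1=270°, e=0]
2. extend(1) → [θ0=270°, θ1=270°, e=1]
3. rotate(0, 180) → [θ0=270°, θ1=270°, e=1]
4. extend(-1) → [θ0=270°, θ1=270°, e=0]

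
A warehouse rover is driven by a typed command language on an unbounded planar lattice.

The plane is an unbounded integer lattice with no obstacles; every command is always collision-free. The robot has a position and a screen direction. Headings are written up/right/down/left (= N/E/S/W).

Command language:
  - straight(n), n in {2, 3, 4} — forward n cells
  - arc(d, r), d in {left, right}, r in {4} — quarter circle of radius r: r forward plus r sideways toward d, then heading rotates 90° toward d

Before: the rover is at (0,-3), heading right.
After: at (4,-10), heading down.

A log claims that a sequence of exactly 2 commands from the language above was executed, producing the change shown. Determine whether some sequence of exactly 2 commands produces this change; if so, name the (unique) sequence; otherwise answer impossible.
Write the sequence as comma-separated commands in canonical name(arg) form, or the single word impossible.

key: position moved to (4,-10) AND the heading swung to S — translation plus rotation needed
t0: at (0,-3), heading right
1. arc(right, 4) → at (4,-7), heading down
2. straight(3) → at (4,-10), heading down
all 25 alternatives checked — unique.

arc(right, 4), straight(3)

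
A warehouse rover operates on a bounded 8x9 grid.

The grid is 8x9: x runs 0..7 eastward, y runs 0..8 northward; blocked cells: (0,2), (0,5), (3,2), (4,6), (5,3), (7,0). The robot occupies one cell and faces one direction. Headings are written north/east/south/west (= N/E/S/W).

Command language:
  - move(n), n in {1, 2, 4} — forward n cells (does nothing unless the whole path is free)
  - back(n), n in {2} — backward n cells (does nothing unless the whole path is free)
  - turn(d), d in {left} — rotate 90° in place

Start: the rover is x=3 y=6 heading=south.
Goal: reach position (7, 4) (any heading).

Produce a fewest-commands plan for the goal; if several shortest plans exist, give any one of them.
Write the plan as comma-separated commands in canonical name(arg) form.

from: x=3 y=6 heading=south
[1] after move(2): x=3 y=4 heading=south
[2] after turn(left): x=3 y=4 heading=east
[3] after move(4): x=7 y=4 heading=east
nothing shorter than 3 reaches the goal.

move(2), turn(left), move(4)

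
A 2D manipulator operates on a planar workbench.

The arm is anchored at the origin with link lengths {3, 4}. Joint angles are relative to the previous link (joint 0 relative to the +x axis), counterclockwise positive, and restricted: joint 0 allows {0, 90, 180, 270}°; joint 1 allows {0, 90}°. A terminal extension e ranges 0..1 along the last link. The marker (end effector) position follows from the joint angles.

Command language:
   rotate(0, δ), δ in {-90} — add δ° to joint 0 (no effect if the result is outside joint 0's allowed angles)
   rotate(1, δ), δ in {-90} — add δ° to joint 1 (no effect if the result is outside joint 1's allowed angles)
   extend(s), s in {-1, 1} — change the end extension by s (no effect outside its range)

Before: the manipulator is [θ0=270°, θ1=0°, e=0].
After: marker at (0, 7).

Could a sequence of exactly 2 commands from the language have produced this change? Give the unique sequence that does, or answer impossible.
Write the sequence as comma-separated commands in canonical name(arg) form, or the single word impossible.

initial: [θ0=270°, θ1=0°, e=0]
t=1 rotate(0, -90) ⇒ [θ0=180°, θ1=0°, e=0]
t=2 rotate(0, -90) ⇒ [θ0=90°, θ1=0°, e=0]
no rival 2-sequence matches.

rotate(0, -90), rotate(0, -90)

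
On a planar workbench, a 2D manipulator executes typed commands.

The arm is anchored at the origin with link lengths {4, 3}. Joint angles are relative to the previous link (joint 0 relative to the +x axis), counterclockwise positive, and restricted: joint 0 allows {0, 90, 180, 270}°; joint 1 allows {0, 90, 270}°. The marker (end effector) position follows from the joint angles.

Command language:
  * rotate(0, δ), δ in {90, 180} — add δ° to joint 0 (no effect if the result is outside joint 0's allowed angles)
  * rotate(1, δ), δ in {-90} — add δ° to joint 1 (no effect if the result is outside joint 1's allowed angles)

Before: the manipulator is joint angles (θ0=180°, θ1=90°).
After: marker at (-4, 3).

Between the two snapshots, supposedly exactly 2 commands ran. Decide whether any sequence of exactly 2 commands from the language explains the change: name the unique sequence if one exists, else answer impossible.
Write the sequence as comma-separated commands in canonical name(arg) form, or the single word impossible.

rotate(1, -90), rotate(1, -90)

from: joint angles (θ0=180°, θ1=90°)
1. rotate(1, -90) → joint angles (θ0=180°, θ1=0°)
2. rotate(1, -90) → joint angles (θ0=180°, θ1=270°)
uniquely the one of 9 2-step routes that fits.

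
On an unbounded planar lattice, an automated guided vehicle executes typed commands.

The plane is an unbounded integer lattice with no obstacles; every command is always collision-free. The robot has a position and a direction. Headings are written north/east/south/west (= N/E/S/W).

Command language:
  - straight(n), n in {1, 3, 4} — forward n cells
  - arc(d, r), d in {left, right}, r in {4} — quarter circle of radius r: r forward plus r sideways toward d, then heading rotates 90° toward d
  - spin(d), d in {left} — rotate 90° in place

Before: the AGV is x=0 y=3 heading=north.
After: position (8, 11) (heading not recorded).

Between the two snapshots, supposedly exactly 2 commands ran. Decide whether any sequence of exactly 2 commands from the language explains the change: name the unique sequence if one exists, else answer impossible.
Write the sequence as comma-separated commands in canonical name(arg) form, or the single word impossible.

arc(right, 4), arc(left, 4)

key: order matters: swapping arc(right, 4) and arc(left, 4) lands elsewhere
begin: x=0 y=3 heading=north
t=1 arc(right, 4) ⇒ x=4 y=7 heading=east
t=2 arc(left, 4) ⇒ x=8 y=11 heading=north
no rival 2-sequence matches.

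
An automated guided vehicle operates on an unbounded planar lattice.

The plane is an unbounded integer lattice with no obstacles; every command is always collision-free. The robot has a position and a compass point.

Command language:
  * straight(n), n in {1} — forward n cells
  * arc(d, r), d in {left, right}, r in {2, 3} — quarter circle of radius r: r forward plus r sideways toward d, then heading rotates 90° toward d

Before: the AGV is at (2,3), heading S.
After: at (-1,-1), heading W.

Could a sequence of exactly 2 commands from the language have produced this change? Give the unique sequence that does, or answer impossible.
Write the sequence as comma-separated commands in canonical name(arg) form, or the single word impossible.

straight(1), arc(right, 3)

key: order matters: swapping straight(1) and arc(right, 3) lands elsewhere
t0: at (2,3), heading S
[1] after straight(1): at (2,2), heading S
[2] after arc(right, 3): at (-1,-1), heading W
all 25 alternatives checked — unique.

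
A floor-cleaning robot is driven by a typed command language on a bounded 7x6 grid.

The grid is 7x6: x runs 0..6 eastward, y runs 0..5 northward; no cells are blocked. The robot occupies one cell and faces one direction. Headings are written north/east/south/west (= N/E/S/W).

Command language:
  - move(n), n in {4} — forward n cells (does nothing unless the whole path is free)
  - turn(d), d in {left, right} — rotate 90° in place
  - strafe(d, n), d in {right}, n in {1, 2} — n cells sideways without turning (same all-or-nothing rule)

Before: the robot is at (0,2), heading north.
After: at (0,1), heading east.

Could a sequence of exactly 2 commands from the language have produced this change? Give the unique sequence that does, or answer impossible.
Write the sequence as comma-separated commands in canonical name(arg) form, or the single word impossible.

turn(right), strafe(right, 1)

key: position moved to (0,1) AND the heading swung to E — translation plus rotation needed
start: at (0,2), heading north
t=1 turn(right) ⇒ at (0,2), heading east
t=2 strafe(right, 1) ⇒ at (0,1), heading east
uniquely the one of 25 2-step routes that fits.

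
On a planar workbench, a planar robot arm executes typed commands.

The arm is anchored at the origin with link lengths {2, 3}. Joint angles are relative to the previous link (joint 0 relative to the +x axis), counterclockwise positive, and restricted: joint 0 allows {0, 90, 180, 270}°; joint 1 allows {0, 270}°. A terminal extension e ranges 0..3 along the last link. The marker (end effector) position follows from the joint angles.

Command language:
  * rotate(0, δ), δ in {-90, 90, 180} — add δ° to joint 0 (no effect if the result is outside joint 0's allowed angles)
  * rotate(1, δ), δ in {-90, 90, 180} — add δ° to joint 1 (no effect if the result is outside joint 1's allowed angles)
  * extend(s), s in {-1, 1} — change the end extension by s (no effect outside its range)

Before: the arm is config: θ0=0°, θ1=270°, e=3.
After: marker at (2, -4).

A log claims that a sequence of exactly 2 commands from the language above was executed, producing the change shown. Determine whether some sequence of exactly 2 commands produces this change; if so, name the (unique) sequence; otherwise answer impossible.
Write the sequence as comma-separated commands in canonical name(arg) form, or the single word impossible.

extend(-1), extend(-1)

from: config: θ0=0°, θ1=270°, e=3
t=1 extend(-1) ⇒ config: θ0=0°, θ1=270°, e=2
t=2 extend(-1) ⇒ config: θ0=0°, θ1=270°, e=1
uniquely the one of 64 2-step routes that fits.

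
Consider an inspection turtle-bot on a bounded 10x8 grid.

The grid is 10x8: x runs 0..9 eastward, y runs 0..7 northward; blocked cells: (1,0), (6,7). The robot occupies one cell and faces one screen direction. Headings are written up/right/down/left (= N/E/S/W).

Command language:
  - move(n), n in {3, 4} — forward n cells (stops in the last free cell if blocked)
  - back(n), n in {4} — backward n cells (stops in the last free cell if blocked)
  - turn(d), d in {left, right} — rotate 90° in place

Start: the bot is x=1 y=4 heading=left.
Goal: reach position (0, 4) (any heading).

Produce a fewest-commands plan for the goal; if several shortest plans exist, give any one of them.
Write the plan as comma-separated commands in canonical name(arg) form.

start: x=1 y=4 heading=left
t=1 move(4) ⇒ x=0 y=4 heading=left
shorter routes all fall short; 1 is best.

move(4)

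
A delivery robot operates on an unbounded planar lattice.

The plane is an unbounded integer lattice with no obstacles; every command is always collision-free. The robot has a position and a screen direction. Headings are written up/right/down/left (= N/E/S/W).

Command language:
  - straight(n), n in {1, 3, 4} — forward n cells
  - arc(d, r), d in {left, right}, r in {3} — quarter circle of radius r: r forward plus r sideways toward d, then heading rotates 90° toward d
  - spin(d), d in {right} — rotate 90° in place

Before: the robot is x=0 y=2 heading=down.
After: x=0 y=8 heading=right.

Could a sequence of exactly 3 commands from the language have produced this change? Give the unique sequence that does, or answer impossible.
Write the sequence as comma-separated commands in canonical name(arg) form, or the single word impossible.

spin(right), arc(right, 3), arc(right, 3)

key: cell and facing (now E) both changed — the 3 commands mix motion and turning
start: x=0 y=2 heading=down
1. spin(right) → x=0 y=2 heading=left
2. arc(right, 3) → x=-3 y=5 heading=up
3. arc(right, 3) → x=0 y=8 heading=right
no rival 3-sequence matches.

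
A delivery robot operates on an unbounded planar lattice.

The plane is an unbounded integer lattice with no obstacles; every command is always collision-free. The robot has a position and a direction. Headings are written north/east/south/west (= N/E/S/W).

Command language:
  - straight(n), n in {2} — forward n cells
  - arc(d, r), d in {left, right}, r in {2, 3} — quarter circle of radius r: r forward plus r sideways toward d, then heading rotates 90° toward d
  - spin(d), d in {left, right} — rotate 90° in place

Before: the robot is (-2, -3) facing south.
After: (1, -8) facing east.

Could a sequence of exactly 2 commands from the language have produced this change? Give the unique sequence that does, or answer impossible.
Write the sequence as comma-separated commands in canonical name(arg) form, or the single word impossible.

straight(2), arc(left, 3)

key: position moved to (1,-8) AND the heading swung to E — translation plus rotation needed
begin: (-2, -3) facing south
1. straight(2) → (-2, -5) facing south
2. arc(left, 3) → (1, -8) facing east
no rival 2-sequence matches.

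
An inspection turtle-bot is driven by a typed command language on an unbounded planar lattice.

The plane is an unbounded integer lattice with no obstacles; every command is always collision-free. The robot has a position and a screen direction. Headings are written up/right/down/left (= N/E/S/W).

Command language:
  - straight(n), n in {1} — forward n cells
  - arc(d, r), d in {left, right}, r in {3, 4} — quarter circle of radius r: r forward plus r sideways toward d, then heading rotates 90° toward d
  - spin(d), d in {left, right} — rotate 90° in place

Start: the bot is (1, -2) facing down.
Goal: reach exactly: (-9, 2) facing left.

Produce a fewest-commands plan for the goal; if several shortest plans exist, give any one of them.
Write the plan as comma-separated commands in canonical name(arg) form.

arc(right, 3), arc(right, 4), arc(left, 3)

start: (1, -2) facing down
[1] after arc(right, 3): (-2, -5) facing left
[2] after arc(right, 4): (-6, -1) facing up
[3] after arc(left, 3): (-9, 2) facing left
minimal: 3 command(s), checked below 3.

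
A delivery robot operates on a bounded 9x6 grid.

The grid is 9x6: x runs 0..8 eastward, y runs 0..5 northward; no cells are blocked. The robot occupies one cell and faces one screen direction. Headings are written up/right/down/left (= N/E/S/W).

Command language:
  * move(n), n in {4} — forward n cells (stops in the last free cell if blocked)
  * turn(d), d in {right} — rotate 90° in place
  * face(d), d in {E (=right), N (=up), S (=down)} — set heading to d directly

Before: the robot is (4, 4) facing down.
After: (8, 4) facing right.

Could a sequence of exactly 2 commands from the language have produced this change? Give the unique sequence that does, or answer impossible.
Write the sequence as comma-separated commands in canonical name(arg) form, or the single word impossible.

key: cell and facing (now E) both changed — the 2 commands mix motion and turning
initial: (4, 4) facing down
t=1 face(E) ⇒ (4, 4) facing right
t=2 move(4) ⇒ (8, 4) facing right
uniquely the one of 25 2-step routes that fits.

face(E), move(4)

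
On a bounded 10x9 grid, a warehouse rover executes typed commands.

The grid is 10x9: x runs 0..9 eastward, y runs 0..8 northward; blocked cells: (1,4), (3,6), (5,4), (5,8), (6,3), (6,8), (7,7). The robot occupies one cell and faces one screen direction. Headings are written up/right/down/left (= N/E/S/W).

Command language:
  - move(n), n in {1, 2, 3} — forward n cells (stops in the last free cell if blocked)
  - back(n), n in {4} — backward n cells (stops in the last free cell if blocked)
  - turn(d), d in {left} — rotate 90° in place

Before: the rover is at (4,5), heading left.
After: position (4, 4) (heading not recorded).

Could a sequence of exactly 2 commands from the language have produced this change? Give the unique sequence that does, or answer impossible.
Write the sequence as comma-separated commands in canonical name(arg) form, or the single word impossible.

turn(left), move(1)

key: order matters: swapping turn(left) and move(1) lands elsewhere
initial: at (4,5), heading left
1. turn(left) → at (4,5), heading down
2. move(1) → at (4,4), heading down
no rival 2-sequence matches.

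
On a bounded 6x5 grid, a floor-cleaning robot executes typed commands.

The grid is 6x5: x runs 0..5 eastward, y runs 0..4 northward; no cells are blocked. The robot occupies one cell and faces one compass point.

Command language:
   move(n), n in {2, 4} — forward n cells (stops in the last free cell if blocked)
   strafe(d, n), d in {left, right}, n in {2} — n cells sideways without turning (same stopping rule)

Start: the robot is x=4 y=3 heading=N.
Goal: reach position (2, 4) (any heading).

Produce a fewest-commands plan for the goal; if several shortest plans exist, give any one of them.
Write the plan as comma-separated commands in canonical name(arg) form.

strafe(left, 2), move(4)

initial: x=4 y=3 heading=N
1. strafe(left, 2) → x=2 y=3 heading=N
2. move(4) → x=2 y=4 heading=N
shorter routes all fall short; 2 is best.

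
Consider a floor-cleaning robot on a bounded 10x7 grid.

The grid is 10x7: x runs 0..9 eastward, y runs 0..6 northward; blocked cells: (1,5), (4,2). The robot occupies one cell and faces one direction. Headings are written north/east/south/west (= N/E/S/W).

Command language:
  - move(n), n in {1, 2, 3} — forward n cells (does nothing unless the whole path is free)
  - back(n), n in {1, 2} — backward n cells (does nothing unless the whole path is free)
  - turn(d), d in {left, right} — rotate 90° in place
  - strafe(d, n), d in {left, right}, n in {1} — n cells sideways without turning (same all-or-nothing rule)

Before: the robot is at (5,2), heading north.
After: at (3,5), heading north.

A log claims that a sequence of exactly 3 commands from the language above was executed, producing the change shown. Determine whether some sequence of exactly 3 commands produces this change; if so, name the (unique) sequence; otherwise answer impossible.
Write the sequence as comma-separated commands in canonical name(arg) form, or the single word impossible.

key: running strafe(left, 1) before move(3) would end elsewhere — order is forced
initial: at (5,2), heading north
1. move(3) → at (5,5), heading north
2. strafe(left, 1) → at (4,5), heading north
3. strafe(left, 1) → at (3,5), heading north
all 729 alternatives checked — unique.

move(3), strafe(left, 1), strafe(left, 1)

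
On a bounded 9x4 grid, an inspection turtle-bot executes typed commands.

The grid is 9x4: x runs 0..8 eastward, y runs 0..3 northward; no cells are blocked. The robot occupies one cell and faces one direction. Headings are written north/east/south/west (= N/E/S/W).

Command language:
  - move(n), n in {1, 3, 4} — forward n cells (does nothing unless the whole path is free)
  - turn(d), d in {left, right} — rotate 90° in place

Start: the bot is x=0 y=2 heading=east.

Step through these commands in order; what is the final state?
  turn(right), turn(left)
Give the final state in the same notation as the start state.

x=0 y=2 heading=east

initial: x=0 y=2 heading=east
1. turn(right) → x=0 y=2 heading=south
2. turn(left) → x=0 y=2 heading=east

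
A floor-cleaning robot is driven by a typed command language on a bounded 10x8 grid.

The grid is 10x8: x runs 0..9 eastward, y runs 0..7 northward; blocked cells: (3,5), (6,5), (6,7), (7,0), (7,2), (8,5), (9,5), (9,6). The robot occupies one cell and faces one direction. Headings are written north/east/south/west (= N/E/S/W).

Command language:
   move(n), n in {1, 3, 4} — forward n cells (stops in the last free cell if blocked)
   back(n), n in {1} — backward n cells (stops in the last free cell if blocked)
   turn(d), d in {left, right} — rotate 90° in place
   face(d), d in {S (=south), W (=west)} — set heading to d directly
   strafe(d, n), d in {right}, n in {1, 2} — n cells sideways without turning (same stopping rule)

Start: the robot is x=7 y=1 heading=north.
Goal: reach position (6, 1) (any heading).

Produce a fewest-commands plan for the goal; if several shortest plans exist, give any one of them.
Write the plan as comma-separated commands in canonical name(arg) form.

turn(left), move(1)

t0: x=7 y=1 heading=north
t=1 turn(left) ⇒ x=7 y=1 heading=west
t=2 move(1) ⇒ x=6 y=1 heading=west
no 1-step plan works, so 2 is optimal.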